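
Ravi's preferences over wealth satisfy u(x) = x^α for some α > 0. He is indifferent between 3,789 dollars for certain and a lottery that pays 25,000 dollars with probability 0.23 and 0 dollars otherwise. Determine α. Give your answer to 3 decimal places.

Since u(0) = 0, the lottery's EU is 0.23·25000^α.
Indifference: 3789^α = 0.23·25000^α, so (3789/25000)^α = 0.23.
α = ln(0.23) / ln(3789/25000) = -1.469676/-1.886774 ≈ 0.779.

α ≈ 0.779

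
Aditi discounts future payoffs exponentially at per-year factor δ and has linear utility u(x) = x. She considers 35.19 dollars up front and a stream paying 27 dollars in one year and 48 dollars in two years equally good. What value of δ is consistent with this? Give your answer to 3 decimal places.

The stream is worth 27δ + 48δ² today, so 27δ + 48δ² = 35.19.
Rearranged: 48δ² + 27δ − 35.19 = 0.
By the quadratic formula (taking the positive root), δ = (−27 + √7485.48) / 96 ≈ 0.620.

δ ≈ 0.620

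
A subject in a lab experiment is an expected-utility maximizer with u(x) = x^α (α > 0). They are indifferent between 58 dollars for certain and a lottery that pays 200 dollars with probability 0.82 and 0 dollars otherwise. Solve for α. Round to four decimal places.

α ≈ 0.1603

EU(lottery) = 0.82·200^α + 0.18·0 = 0.82·200^α.
Equating: 58^α = 0.82·200^α, i.e. 0.2900^α = 0.82.
Take logs: α = ln 0.82 / ln(58/200) ≈ 0.160316.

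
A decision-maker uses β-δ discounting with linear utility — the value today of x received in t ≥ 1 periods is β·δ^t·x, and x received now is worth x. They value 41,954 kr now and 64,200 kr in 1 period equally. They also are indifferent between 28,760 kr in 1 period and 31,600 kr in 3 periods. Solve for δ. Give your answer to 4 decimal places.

From the later pair, β·δ^1·28760 = β·δ^3·31600; dividing through, δ^2 = 28760/31600 = 0.91013, so δ = 0.95401.

δ ≈ 0.9540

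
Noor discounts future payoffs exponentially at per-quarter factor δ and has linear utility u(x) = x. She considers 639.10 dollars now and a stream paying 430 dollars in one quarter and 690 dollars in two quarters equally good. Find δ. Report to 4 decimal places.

δ ≈ 0.7000

Present value of the stream is 430·δ + 690·δ². Indifference gives 430δ + 690δ² = 639.10.
So 690δ² + 430δ − 639.10 = 0.
The positive root is δ = [−430 + √(430² + 4·690·639.10)] / (2·690) = (−430 + 1396.000)/1380 ≈ 0.7000.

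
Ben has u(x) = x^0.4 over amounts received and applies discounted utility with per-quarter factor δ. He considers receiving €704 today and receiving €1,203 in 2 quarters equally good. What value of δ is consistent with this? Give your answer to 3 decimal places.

Indifference means u(704) = δ^2 · u(1203), so δ^2 = u(704)/u(1203).
With u(x) = x^0.4: δ^2 = 704^0.4/1203^0.4 = (704/1203)^0.4 = 0.80709.
Hence δ = (0.80709)^(1/2) = 0.89838.

δ ≈ 0.898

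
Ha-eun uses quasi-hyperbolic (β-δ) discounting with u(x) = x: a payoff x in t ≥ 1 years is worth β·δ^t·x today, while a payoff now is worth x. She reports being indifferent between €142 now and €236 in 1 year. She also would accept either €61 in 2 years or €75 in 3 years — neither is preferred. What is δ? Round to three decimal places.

δ ≈ 0.813

Both payoffs in the second observation are in the future, so β drops out: δ^2·61 = δ^3·75 ⇒ δ = 61/75 = 0.81333.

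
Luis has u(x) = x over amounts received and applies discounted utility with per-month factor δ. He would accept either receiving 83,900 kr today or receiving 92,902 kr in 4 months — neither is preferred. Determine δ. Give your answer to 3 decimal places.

The payoff in 4 months is discounted by δ^4, so u(83900) = δ^4·u(92902) and δ^4 = u(83900)/u(92902).
With u(x) = x: δ^4 = 83900/92902 = 0.90310.
Hence δ = (0.90310)^(1/4) = 0.97484.

δ ≈ 0.975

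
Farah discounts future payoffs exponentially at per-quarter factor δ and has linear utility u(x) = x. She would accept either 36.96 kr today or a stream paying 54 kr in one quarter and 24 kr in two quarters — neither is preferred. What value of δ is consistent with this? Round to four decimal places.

δ ≈ 0.5500

Equating present values: 36.96 = 54δ + 24δ².
Rearranged: 24δ² + 54δ − 36.96 = 0.
The positive root is δ = [−54 + √(54² + 4·24·36.96)] / (2·24) = (−54 + 80.400)/48 ≈ 0.5500.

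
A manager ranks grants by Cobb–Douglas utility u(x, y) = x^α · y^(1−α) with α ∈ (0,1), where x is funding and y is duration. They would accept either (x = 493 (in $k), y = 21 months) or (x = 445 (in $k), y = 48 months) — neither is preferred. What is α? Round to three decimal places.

α ≈ 0.890

The Cobb–Douglas utilities coincide, so 493^α·21^(1−α) = 445^α·48^(1−α).
(493/445)^α = (48/21)^(1−α); take logs: α·ln(493/445) = (1−α)·ln(48/21), i.e. α·0.102435 = (1−α)·0.826679.
So α/(1−α) = (0.826679)/(0.102435) = 8.070279, and α = 8.070279/9.070279 ≈ 0.890.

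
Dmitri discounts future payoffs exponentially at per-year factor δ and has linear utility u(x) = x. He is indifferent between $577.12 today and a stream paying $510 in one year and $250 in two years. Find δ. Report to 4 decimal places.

δ ≈ 0.8100

The stream is worth 510δ + 250δ² today, so 510δ + 250δ² = 577.12.
Rearranged: 250δ² + 510δ − 577.12 = 0.
The positive root is δ = [−510 + √(510² + 4·250·577.12)] / (2·250) = (−510 + 914.997)/500 ≈ 0.8100.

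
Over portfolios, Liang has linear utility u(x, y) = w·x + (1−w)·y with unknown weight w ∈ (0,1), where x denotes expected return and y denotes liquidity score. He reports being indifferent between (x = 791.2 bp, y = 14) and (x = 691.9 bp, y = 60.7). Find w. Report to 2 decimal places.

Equating utilities: w·791.2 + (1−w)·14 = w·691.9 + (1−w)·60.7.
Collecting terms: w·99.3 = (1−w)·46.7.
The marginal rate of substitution is 46.7/99.3, so w = 46.7/(99.3+46.7) = 0.32.

w = 0.32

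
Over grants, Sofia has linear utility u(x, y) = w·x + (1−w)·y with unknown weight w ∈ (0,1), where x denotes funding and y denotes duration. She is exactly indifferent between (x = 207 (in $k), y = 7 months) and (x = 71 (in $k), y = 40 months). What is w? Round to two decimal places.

w = 0.20

Equating utilities: w·207 + (1−w)·7 = w·71 + (1−w)·40.
w·(207−71) = (1−w)·(40−7), i.e. w·136 = (1−w)·33.
So w/(1−w) = 33/136 = 0.2426, giving w = 33/(136+33) = 0.20.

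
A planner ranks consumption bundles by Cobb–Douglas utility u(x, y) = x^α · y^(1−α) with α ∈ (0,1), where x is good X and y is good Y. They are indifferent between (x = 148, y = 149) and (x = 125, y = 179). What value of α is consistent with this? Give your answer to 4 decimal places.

α ≈ 0.5206

Indifference: 148^α · 149^(1−α) = 125^α · 179^(1−α).
(148/125)^α = (179/149)^(1−α); take logs: α·ln(148/125) = (1−α)·ln(179/149), i.e. α·0.1688985 = (1−α)·0.1834395.
So α/(1−α) = (0.1834395)/(0.1688985) = 1.0860931, and α = 1.0860931/2.0860931 ≈ 0.5206.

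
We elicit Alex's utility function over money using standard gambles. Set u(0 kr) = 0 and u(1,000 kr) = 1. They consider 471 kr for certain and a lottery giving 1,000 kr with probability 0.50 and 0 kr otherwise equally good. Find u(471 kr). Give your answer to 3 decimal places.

u(471 kr) equals the lottery's expected utility: 0.50·1 + 0.50·0 = 0.50.

0.500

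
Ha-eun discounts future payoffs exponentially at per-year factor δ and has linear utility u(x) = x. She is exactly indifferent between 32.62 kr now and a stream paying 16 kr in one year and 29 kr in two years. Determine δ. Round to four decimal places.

δ ≈ 0.8200

The stream is worth 16δ + 29δ² today, so 16δ + 29δ² = 32.62.
That is, 29δ² + 16δ − 32.62 = 0, a quadratic in δ.
δ = (−16 + √(16² + 4·29·32.62)) / (2·29) = (−16 + √4039.92) / 58 ≈ 0.8200.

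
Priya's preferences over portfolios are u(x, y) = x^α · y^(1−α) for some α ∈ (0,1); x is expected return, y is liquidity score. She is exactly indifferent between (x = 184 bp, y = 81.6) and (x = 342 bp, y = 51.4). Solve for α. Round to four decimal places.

Indifference: 184^α · 81.6^(1−α) = 342^α · 51.4^(1−α).
Rearrange to (184/342)^α = (51.4/81.6)^(1−α) and take logs: α·-0.6198750 = (1−α)·-0.4621911.
With A = -0.6198750 and B = -0.4621911: α·A = (1−α)·B, so α = B/(A+B) = -0.4621911/-1.0820661 ≈ 0.4271.

α ≈ 0.4271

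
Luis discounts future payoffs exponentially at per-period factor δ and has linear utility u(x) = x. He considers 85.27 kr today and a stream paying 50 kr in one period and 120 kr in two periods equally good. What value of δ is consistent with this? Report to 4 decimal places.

δ ≈ 0.6600

The stream is worth 50δ + 120δ² today, so 50δ + 120δ² = 85.27.
That is, 120δ² + 50δ − 85.27 = 0, a quadratic in δ.
δ = (−50 + √(50² + 4·120·85.27)) / (2·120) = (−50 + √43429.60) / 240 ≈ 0.6600.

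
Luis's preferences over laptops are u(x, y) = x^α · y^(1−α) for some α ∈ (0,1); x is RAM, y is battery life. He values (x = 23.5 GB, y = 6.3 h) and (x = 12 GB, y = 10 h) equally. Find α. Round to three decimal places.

α ≈ 0.407

Indifference: 23.5^α · 6.3^(1−α) = 12^α · 10^(1−α).
Rearrange to (23.5/12)^α = (10/6.3)^(1−α) and take logs: α·0.672094 = (1−α)·0.462035.
So α/(1−α) = (0.462035)/(0.672094) = 0.687456, and α = 0.687456/1.687456 ≈ 0.407.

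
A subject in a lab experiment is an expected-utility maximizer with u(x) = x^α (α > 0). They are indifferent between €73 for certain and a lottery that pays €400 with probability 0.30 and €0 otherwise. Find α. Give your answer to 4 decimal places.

α ≈ 0.7078

EU(lottery) = 0.30·400^α + 0.70·0 = 0.30·400^α.
Indifference: 73^α = 0.30·400^α, so (73/400)^α = 0.30.
α = ln(0.30) / ln(73/400) = -1.2039728/-1.7010051 ≈ 0.7078.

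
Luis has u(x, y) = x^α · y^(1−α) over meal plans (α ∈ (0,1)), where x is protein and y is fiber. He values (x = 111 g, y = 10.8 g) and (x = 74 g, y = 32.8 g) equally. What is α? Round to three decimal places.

The Cobb–Douglas utilities coincide, so 111^α·10.8^(1−α) = 74^α·32.8^(1−α).
Taking logs: α·ln 111 + (1−α)·ln 10.8 = α·ln 74 + (1−α)·ln 32.8, i.e. α·0.405465 = (1−α)·1.110882.
Thus α·(1.516347) = 1.110882, so α = 1.110882/1.516347 ≈ 0.733.

α ≈ 0.733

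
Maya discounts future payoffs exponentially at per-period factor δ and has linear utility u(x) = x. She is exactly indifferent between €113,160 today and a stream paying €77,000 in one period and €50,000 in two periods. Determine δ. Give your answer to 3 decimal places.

δ ≈ 0.920

Present value of the stream is 77000·δ + 50000·δ². Indifference gives 77000δ + 50000δ² = 113160.
So 50000δ² + 77000δ − 113160 = 0.
δ = (−77000 + √(77000² + 4·50000·113160)) / (2·50000) = (−77000 + √28561000000.00) / 100000 ≈ 0.920.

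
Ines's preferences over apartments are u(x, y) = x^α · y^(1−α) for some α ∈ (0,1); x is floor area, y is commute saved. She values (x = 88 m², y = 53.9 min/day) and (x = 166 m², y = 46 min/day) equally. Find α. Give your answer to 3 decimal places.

Set the two utilities equal: 88^α·53.9^(1−α) = 166^α·46^(1−α).
(88/166)^α = (46/53.9)^(1−α); take logs: α·ln(88/166) = (1−α)·ln(46/53.9), i.e. α·-0.634651 = (1−α)·-0.158489.
Thus α·(-0.793140) = -0.158489, so α = -0.158489/-0.793140 ≈ 0.200.

α ≈ 0.200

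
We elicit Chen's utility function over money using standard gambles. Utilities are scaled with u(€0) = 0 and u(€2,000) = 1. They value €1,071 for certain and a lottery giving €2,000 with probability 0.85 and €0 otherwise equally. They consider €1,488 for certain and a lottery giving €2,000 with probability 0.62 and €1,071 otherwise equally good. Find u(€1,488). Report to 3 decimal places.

0.943

The first gamble pins u(€1,071): it must equal 0.85·1 + 0.15·0 = 0.85.
Chaining: u(€1,488) = 0.62·1.00 + 0.38·0.85 = 0.9430.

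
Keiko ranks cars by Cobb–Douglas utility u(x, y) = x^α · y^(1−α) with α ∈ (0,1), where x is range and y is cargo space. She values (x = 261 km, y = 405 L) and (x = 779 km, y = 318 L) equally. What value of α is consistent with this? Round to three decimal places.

The Cobb–Douglas utilities coincide, so 261^α·405^(1−α) = 779^α·318^(1−α).
Rearrange to (261/779)^α = (318/405)^(1−α) and take logs: α·-1.093491 = (1−α)·-0.241836.
So α/(1−α) = (-0.241836)/(-1.093491) = 0.221160, and α = 0.221160/1.221160 ≈ 0.181.

α ≈ 0.181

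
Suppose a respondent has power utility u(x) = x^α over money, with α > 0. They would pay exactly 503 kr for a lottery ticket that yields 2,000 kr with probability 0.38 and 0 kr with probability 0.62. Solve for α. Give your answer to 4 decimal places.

α ≈ 0.7010

The lottery's expected utility is 0.38·u(2000) + 0.62·u(0) = 0.38·2000^α (since u(0) = 0 for α > 0).
Equating: 503^α = 0.38·2000^α, i.e. 0.2515^α = 0.38.
Taking logs: α·ln(503/2000) = ln(0.38), so α = -0.9675840 / -1.3803123 ≈ 0.7010.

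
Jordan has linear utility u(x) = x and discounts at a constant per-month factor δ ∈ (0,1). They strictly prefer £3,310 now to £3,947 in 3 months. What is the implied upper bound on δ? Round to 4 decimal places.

δ < 0.9430

Comparing present values: 3310 > δ^3·3947.
Hence δ^3 < 3310/3947 = 0.83861, and x ↦ x^(1/3) is increasing on (0,∞).
δ < 0.83861^(1/3) = 0.9430.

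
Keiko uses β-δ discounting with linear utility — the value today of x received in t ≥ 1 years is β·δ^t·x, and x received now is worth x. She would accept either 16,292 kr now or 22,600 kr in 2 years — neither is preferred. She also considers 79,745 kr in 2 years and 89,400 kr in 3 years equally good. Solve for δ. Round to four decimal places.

The second indifference involves only future payoffs, so β cancels: β·δ^2·79745 = β·δ^3·89400, giving δ = 79745/89400 = 0.89200.

δ ≈ 0.8920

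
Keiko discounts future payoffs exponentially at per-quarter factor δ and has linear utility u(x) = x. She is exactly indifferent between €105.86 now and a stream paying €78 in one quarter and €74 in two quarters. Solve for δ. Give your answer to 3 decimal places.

δ ≈ 0.780

The stream is worth 78δ + 74δ² today, so 78δ + 74δ² = 105.86.
Rearranged: 74δ² + 78δ − 105.86 = 0.
By the quadratic formula (taking the positive root), δ = (−78 + √37418.56) / 148 ≈ 0.780.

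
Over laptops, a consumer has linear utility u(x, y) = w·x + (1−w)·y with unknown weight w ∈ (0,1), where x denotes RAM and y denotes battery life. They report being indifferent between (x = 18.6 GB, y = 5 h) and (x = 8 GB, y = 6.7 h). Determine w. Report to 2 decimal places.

Indifference: w·18.6 + (1−w)·5 = w·8 + (1−w)·6.7.
Collecting terms: w·10.6 = (1−w)·1.7.
Hence w = 1.7/(10.6+1.7) = 1.7/12.3 = 0.14.

w = 0.14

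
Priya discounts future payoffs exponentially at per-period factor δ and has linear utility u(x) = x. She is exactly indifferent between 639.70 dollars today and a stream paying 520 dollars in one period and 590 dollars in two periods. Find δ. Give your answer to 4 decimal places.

δ ≈ 0.6900

Equating present values: 639.70 = 520δ + 590δ².
So 590δ² + 520δ − 639.70 = 0.
By the quadratic formula (taking the positive root), δ = (−520 + √1780092.00) / 1180 ≈ 0.6900.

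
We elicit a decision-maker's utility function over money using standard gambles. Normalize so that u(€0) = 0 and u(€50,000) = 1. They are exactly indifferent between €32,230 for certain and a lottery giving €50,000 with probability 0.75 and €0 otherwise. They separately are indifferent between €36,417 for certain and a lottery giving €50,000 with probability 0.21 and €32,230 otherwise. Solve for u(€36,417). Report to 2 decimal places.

First, u(€32,230) = 0.75·u(€50,000) + 0.25·u(€0) = 0.75.
Then u(€36,417) = 0.21·u(€50,000) + 0.79·u(€32,230) = 0.21·1.00 + 0.79·0.75 = 0.8025.

0.80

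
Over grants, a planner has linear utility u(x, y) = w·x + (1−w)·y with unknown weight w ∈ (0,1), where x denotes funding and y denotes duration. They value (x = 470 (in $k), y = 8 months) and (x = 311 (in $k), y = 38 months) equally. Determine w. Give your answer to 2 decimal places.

w = 0.16

Indifference: w·470 + (1−w)·8 = w·311 + (1−w)·38.
Collecting terms: w·159 = (1−w)·30.
Hence w = 30/(159+30) = 30/189 = 0.16.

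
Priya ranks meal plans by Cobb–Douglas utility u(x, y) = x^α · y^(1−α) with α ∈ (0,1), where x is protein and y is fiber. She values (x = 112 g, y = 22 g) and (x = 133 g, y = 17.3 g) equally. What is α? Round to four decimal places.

Indifference: 112^α · 22^(1−α) = 133^α · 17.3^(1−α).
(112/133)^α = (17.3/22)^(1−α); take logs: α·ln(112/133) = (1−α)·ln(17.3/22), i.e. α·-0.1718503 = (1−α)·-0.2403360.
With A = -0.1718503 and B = -0.2403360: α·A = (1−α)·B, so α = B/(A+B) = -0.2403360/-0.4121863 ≈ 0.5831.

α ≈ 0.5831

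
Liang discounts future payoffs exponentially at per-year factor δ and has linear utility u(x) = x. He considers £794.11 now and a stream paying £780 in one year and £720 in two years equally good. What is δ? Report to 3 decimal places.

The stream is worth 780δ + 720δ² today, so 780δ + 720δ² = 794.11.
So 720δ² + 780δ − 794.11 = 0.
δ = (−780 + √(780² + 4·720·794.11)) / (2·720) = (−780 + √2895436.80) / 1440 ≈ 0.640.

δ ≈ 0.640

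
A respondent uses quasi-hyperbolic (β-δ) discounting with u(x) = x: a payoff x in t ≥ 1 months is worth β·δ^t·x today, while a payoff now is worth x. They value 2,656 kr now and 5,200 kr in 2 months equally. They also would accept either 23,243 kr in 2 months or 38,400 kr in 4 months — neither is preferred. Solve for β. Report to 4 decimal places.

β ≈ 0.8438

The second indifference involves only future payoffs, so β cancels: β·δ^2·23243 = β·δ^4·38400, giving δ^2 = 23243/38400 = 0.60529, so δ = 0.77800.
Now use the now-vs-future pair: 2656 = β·δ^2·5200 gives β = 2656/(0.60529·5200) ≈ 0.8438.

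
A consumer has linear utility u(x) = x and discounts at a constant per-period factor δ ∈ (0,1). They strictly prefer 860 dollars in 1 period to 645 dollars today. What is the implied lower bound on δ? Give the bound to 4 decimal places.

δ > 0.7500

Comparing present values: 645 < δ·860.
Dividing through by 860 gives δ > 0.75000.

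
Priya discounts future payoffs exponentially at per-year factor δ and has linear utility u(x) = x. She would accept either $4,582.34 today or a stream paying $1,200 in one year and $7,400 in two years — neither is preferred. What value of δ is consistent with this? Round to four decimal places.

δ ≈ 0.7100

The stream is worth 1200δ + 7400δ² today, so 1200δ + 7400δ² = 4582.34.
Rearranged: 7400δ² + 1200δ − 4582.34 = 0.
δ = (−1200 + √(1200² + 4·7400·4582.34)) / (2·7400) = (−1200 + √137077264.00) / 14800 ≈ 0.7100.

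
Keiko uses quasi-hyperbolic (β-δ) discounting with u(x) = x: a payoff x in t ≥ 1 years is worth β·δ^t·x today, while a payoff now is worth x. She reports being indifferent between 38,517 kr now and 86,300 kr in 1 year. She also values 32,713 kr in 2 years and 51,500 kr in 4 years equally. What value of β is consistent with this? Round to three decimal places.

The second indifference involves only future payoffs, so β cancels: β·δ^2·32713 = β·δ^4·51500, giving δ^2 = 32713/51500 = 0.63520, so δ = 0.79700.
The first indifference: 38517 = β·δ·86300, so β = 38517/(δ·86300) = 38517/(0.79700·86300) ≈ 0.560.

β ≈ 0.560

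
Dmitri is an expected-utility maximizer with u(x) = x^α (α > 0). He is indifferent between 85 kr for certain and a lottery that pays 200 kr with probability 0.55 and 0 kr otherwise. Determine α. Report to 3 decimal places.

Since u(0) = 0, the lottery's EU is 0.55·200^α.
Equating: 85^α = 0.55·200^α, i.e. 0.4250^α = 0.55.
α = ln(0.55) / ln(85/200) = -0.597837/-0.855666 ≈ 0.699.

α ≈ 0.699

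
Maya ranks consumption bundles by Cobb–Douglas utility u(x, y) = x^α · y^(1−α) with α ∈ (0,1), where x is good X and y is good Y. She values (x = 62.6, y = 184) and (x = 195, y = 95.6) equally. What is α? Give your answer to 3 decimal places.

α ≈ 0.366

Set the two utilities equal: 62.6^α·184^(1−α) = 195^α·95.6^(1−α).
Taking logs: α·ln 62.6 + (1−α)·ln 184 = α·ln 195 + (1−α)·ln 95.6, i.e. α·-1.136234 = (1−α)·-0.654763.
Thus α·(-1.790997) = -0.654763, so α = -0.654763/-1.790997 ≈ 0.366.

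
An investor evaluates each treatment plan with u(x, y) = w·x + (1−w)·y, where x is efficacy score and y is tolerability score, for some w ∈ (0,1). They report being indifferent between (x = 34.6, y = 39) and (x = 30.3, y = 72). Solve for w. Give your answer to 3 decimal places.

w = 0.885

Equating utilities: w·34.6 + (1−w)·39 = w·30.3 + (1−w)·72.
Rearranging, 4.3·w − 33·(1−w) = 0.
The marginal rate of substitution is 33/4.3, so w = 33/(4.3+33) = 0.885.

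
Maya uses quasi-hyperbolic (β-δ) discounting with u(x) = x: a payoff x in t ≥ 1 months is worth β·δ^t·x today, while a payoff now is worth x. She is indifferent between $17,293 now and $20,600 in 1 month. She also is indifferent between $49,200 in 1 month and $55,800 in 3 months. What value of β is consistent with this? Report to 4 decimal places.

The second indifference involves only future payoffs, so β cancels: β·δ^1·49200 = β·δ^3·55800, giving δ^2 = 49200/55800 = 0.88172, so δ = 0.93900.
The first indifference: 17293 = β·δ·20600, so β = 17293/(δ·20600) = 17293/(0.93900·20600) ≈ 0.8940.

β ≈ 0.8940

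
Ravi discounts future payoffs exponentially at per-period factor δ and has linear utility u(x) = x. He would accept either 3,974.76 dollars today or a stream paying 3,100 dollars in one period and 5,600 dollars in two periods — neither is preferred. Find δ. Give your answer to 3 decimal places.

Equating present values: 3974.76 = 3100δ + 5600δ².
Rearranged: 5600δ² + 3100δ − 3974.76 = 0.
By the quadratic formula (taking the positive root), δ = (−3100 + √98644624.00) / 11200 ≈ 0.610.

δ ≈ 0.610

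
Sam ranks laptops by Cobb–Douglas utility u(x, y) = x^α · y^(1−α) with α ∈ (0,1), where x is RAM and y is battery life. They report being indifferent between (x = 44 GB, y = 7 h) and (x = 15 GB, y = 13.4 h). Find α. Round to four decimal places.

The Cobb–Douglas utilities coincide, so 44^α·7^(1−α) = 15^α·13.4^(1−α).
Taking logs: α·ln 44 + (1−α)·ln 7 = α·ln 15 + (1−α)·ln 13.4, i.e. α·1.0761394 = (1−α)·0.6493446.
Thus α·(1.7254840) = 0.6493446, so α = 0.6493446/1.7254840 ≈ 0.3763.

α ≈ 0.3763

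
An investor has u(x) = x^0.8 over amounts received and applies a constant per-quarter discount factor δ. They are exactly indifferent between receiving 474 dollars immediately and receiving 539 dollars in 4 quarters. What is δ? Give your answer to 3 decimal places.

Indifference means u(474) = δ^4 · u(539), so δ^4 = u(474)/u(539).
Since u(x) = x^0.8, δ^4 = (474/539)^0.8 = 0.87941^0.8 = 0.90230.
Hence δ = (0.90230)^(1/4) = 0.97463.

δ ≈ 0.975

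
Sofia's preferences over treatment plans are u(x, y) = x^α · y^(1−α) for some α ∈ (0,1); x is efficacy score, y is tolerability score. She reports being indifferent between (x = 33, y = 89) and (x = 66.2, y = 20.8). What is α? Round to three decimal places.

Indifference: 33^α · 89^(1−α) = 66.2^α · 20.8^(1−α).
Rearrange to (33/66.2)^α = (20.8/89)^(1−α) and take logs: α·-0.696173 = (1−α)·-1.453683.
With A = -0.696173 and B = -1.453683: α·A = (1−α)·B, so α = B/(A+B) = -1.453683/-2.149856 ≈ 0.676.

α ≈ 0.676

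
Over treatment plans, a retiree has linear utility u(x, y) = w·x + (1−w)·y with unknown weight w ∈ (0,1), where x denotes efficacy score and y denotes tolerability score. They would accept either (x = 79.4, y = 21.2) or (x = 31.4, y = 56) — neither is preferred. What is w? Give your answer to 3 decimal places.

Indifference: w·79.4 + (1−w)·21.2 = w·31.4 + (1−w)·56.
Collecting terms: w·48 = (1−w)·34.8.
The marginal rate of substitution is 34.8/48, so w = 34.8/(48+34.8) = 0.420.

w = 0.420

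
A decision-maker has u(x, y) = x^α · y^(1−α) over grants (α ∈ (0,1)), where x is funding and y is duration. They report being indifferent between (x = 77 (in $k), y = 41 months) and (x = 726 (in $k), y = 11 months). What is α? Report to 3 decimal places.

α ≈ 0.370

Indifference: 77^α · 41^(1−α) = 726^α · 11^(1−α).
Rearrange to (77/726)^α = (11/41)^(1−α) and take logs: α·-2.243745 = (1−α)·-1.315677.
Thus α·(-3.559422) = -1.315677, so α = -1.315677/-3.559422 ≈ 0.370.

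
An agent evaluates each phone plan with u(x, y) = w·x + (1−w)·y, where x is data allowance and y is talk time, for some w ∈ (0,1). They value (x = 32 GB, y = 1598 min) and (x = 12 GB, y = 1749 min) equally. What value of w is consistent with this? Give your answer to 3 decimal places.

u(32,1598) = u(12,1749) means w·32 + (1−w)·1598 = w·12 + (1−w)·1749.
Rearranging, 20·w − 151·(1−w) = 0.
The marginal rate of substitution is 151/20, so w = 151/(20+151) = 0.883.

w = 0.883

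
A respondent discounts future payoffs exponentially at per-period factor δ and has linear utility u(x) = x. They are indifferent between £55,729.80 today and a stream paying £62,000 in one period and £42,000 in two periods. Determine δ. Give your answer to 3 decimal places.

The stream is worth 62000δ + 42000δ² today, so 62000δ + 42000δ² = 55729.80.
Rearranged: 42000δ² + 62000δ − 55729.80 = 0.
The positive root is δ = [−62000 + √(62000² + 4·42000·55729.80)] / (2·42000) = (−62000 + 114920.000)/84000 ≈ 0.630.

δ ≈ 0.630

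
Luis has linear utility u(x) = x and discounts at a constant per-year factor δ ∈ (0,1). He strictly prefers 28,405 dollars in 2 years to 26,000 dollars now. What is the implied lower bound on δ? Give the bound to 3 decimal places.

Comparing present values: 26000 < δ^2·28405.
Dividing by 28405: δ^2 > 0.91533. Both sides are positive, so the square root keeps the direction.
δ > 0.91533^(1/2) = 0.957.

δ > 0.957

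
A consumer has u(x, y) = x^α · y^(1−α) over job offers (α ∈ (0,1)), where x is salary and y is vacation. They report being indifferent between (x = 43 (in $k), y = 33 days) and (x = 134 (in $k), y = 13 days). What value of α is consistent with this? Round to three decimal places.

α ≈ 0.450

The Cobb–Douglas utilities coincide, so 43^α·33^(1−α) = 134^α·13^(1−α).
Rearrange to (43/134)^α = (13/33)^(1−α) and take logs: α·-1.136640 = (1−α)·-0.931558.
Thus α·(-2.068198) = -0.931558, so α = -0.931558/-2.068198 ≈ 0.450.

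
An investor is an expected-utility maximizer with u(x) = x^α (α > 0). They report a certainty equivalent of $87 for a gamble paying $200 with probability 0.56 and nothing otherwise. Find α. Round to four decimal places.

α ≈ 0.6966

The lottery's expected utility is 0.56·u(200) + 0.44·u(0) = 0.56·200^α (since u(0) = 0 for α > 0).
Setting u(87) equal to that: 87^α = 0.56·200^α ⇒ (87/200)^α = 0.56.
Taking logs: α·ln(87/200) = ln(0.56), so α = -0.5798185 / -0.8324092 ≈ 0.6966.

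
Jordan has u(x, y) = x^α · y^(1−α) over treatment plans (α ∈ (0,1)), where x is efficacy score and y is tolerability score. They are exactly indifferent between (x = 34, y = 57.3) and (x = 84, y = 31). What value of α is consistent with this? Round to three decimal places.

α ≈ 0.404

Indifference: 34^α · 57.3^(1−α) = 84^α · 31^(1−α).
Rearrange to (34/84)^α = (31/57.3)^(1−α) and take logs: α·-0.904456 = (1−α)·-0.614313.
So α/(1−α) = (-0.614313)/(-0.904456) = 0.679207, and α = 0.679207/1.679207 ≈ 0.404.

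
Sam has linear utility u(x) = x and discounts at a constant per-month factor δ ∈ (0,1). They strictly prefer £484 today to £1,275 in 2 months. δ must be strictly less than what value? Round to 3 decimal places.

Under u(x) = x this choice says 484 > δ^2·1275.
Dividing by 1275: δ^2 < 0.37961. Both sides are positive, so the square root keeps the direction.
δ < 0.37961^(1/2) = 0.616.

δ < 0.616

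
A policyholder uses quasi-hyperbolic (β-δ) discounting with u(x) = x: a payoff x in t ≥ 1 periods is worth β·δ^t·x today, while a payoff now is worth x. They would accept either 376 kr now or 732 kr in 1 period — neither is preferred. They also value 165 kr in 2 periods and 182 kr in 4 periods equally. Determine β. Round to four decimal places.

β ≈ 0.5395

Both payoffs in the second observation are in the future, so β drops out: δ^2·165 = δ^4·182 ⇒ δ^2 = 165/182 = 0.90659, so δ = 0.95215.
Substituting δ into 376 = β·δ·732: β = 376/(696.975) ≈ 0.5395.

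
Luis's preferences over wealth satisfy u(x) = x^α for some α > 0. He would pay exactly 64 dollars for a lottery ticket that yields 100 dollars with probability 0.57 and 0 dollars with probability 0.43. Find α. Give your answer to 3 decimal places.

α ≈ 1.260

Since u(0) = 0, the lottery's EU is 0.57·100^α.
Equating: 64^α = 0.57·100^α, i.e. 0.6400^α = 0.57.
α = ln(0.57) / ln(64/100) = -0.562119/-0.446287 ≈ 1.260.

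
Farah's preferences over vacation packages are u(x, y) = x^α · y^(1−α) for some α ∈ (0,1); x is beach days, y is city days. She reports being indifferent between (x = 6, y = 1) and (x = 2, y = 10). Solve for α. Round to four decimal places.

Set the two utilities equal: 6^α·1^(1−α) = 2^α·10^(1−α).
Taking logs: α·ln 6 + (1−α)·ln 1 = α·ln 2 + (1−α)·ln 10, i.e. α·1.0986123 = (1−α)·2.3025851.
So α/(1−α) = (2.3025851)/(1.0986123) = 2.0959033, and α = 2.0959033/3.0959033 ≈ 0.6770.

α ≈ 0.6770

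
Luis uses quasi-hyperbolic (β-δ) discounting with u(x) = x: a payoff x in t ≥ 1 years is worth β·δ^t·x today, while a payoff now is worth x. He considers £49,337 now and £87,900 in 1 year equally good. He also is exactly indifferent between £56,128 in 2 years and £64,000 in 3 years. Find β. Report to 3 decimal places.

β ≈ 0.640

From the later pair, β·δ^2·56128 = β·δ^3·64000; dividing through, δ = 56128/64000 = 0.87700.
Now use the now-vs-future pair: 49337 = β·δ·87900 gives β = 49337/(0.87700·87900) ≈ 0.640.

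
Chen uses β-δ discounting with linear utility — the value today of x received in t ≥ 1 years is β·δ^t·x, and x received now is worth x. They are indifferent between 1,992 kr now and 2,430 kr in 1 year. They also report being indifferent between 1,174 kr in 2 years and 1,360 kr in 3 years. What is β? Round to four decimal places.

Both payoffs in the second observation are in the future, so β drops out: δ^2·1174 = δ^3·1360 ⇒ δ = 1174/1360 = 0.86324.
Now use the now-vs-future pair: 1992 = β·δ·2430 gives β = 1992/(0.86324·2430) ≈ 0.9496.

β ≈ 0.9496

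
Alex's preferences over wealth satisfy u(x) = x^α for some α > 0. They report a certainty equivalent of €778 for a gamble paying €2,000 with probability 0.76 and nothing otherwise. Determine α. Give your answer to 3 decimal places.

α ≈ 0.291

The lottery's expected utility is 0.76·u(2000) + 0.24·u(0) = 0.76·2000^α (since u(0) = 0 for α > 0).
Setting u(778) equal to that: 778^α = 0.76·2000^α ⇒ (778/2000)^α = 0.76.
α = ln(0.76) / ln(778/2000) = -0.274437/-0.944176 ≈ 0.291.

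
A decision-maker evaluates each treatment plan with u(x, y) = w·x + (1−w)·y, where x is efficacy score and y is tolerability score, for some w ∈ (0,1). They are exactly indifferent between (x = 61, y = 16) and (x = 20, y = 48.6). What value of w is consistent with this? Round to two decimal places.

w = 0.44

Indifference: w·61 + (1−w)·16 = w·20 + (1−w)·48.6.
Rearranging, 41·w − 32.6·(1−w) = 0.
The marginal rate of substitution is 32.6/41, so w = 32.6/(41+32.6) = 0.44.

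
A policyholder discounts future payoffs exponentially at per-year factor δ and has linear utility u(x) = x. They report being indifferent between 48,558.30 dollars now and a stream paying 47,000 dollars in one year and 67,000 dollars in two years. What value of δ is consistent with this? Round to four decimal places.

Equating present values: 48558.30 = 47000δ + 67000δ².
Rearranged: 67000δ² + 47000δ − 48558.30 = 0.
δ = (−47000 + √(47000² + 4·67000·48558.30)) / (2·67000) = (−47000 + √15222624400.00) / 134000 ≈ 0.5700.

δ ≈ 0.5700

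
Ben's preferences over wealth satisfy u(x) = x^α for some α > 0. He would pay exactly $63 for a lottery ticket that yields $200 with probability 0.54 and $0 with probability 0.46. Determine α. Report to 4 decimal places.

EU(lottery) = 0.54·200^α + 0.46·0 = 0.54·200^α.
Equating: 63^α = 0.54·200^α, i.e. 0.3150^α = 0.54.
α = ln(0.54) / ln(63/200) = -0.6161861/-1.1551826 ≈ 0.5334.

α ≈ 0.5334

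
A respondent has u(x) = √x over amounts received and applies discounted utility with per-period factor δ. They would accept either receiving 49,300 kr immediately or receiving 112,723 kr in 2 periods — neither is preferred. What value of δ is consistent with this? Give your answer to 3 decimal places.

Indifference means u(49300) = δ^2 · u(112723), so δ^2 = u(49300)/u(112723).
Since u(x) = √x, δ^2 = √(49300/112723) = 0.66133.
So δ = 0.66133^(1/2) ≈ 0.813.

δ ≈ 0.813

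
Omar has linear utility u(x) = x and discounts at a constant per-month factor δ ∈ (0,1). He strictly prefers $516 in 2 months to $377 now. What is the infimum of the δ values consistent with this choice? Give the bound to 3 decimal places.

δ > 0.855

The preference means 377 < δ^2·516.
So δ^2 > 377/516 = 0.73062; taking the square root of both positive sides preserves the inequality.
δ > 0.73062^(1/2) = 0.855.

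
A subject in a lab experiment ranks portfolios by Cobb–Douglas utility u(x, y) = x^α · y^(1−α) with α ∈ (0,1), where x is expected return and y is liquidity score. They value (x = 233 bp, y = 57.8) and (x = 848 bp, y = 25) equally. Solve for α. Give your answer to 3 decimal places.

Set the two utilities equal: 233^α·57.8^(1−α) = 848^α·25^(1−α).
(233/848)^α = (25/57.8)^(1−α); take logs: α·ln(233/848) = (1−α)·ln(25/57.8), i.e. α·-1.291842 = (1−α)·-0.838113.
So α/(1−α) = (-0.838113)/(-1.291842) = 0.648774, and α = 0.648774/1.648774 ≈ 0.393.

α ≈ 0.393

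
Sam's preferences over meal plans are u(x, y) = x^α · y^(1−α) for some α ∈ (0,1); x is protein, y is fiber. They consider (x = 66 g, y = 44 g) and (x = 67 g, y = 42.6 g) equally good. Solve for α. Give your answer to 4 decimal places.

Set the two utilities equal: 66^α·44^(1−α) = 67^α·42.6^(1−α).
Rearrange to (66/67)^α = (42.6/44)^(1−α) and take logs: α·-0.0150379 = (1−α)·-0.0323354.
Thus α·(-0.0473733) = -0.0323354, so α = -0.0323354/-0.0473733 ≈ 0.6826.

α ≈ 0.6826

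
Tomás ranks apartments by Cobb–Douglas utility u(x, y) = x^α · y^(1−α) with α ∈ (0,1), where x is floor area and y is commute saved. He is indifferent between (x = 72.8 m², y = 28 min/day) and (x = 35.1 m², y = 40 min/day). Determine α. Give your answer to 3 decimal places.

α ≈ 0.328

The Cobb–Douglas utilities coincide, so 72.8^α·28^(1−α) = 35.1^α·40^(1−α).
(72.8/35.1)^α = (40/28)^(1−α); take logs: α·ln(72.8/35.1) = (1−α)·ln(40/28), i.e. α·0.729515 = (1−α)·0.356675.
So α/(1−α) = (0.356675)/(0.729515) = 0.488921, and α = 0.488921/1.488921 ≈ 0.328.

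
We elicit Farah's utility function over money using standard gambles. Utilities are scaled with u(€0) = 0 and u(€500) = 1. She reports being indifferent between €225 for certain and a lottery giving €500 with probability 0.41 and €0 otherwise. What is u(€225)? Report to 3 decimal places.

0.410

By the standard-gamble method, u(€225) is just the indifference probability on the best outcome: 0.41.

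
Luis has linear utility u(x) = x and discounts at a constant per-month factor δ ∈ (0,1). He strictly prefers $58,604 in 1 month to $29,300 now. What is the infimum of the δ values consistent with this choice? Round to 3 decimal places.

Under u(x) = x this choice says 29300 < δ·58604.
So δ > 29300/58604 = 0.49997.

δ > 0.500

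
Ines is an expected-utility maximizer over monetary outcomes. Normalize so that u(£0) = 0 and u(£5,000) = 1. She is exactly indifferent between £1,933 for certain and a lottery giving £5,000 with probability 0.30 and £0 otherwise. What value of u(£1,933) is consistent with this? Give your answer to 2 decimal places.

u(£1,933) equals the lottery's expected utility: 0.30·1 + 0.70·0 = 0.30.

0.30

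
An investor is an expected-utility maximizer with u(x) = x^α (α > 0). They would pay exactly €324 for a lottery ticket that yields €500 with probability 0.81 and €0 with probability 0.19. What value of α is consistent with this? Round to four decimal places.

Since u(0) = 0, the lottery's EU is 0.81·500^α.
Indifference: 324^α = 0.81·500^α, so (324/500)^α = 0.81.
Take logs: α = ln 0.81 / ln(324/500) ≈ 0.485684.

α ≈ 0.4857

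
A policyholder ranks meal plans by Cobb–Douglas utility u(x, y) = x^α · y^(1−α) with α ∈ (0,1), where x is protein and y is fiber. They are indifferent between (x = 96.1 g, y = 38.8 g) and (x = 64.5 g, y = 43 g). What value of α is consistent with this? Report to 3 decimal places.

α ≈ 0.205

Indifference: 96.1^α · 38.8^(1−α) = 64.5^α · 43^(1−α).
(96.1/64.5)^α = (43/38.8)^(1−α); take logs: α·ln(96.1/64.5) = (1−α)·ln(43/38.8), i.e. α·0.398724 = (1−α)·0.102780.
Thus α·(0.501504) = 0.102780, so α = 0.102780/0.501504 ≈ 0.205.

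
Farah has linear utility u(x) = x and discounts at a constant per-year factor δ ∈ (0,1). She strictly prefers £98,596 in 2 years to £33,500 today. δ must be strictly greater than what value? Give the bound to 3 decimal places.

δ > 0.583

The preference means 33500 < δ^2·98596.
So δ^2 > 33500/98596 = 0.33977; taking the square root of both positive sides preserves the inequality.
δ > 0.33977^(1/2) = 0.583.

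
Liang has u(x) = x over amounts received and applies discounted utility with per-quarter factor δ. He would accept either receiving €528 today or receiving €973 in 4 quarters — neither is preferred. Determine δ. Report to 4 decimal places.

δ ≈ 0.8583

The payoff in 4 quarters is discounted by δ^4, so u(528) = δ^4·u(973) and δ^4 = u(528)/u(973).
With u(x) = x: δ^4 = 528/973 = 0.54265.
Taking the 4th root: δ = 0.54265^(1/4) ≈ 0.8583.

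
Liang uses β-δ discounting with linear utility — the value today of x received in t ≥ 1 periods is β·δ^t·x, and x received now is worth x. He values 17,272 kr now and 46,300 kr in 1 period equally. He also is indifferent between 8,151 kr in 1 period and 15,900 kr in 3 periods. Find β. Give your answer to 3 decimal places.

β ≈ 0.521

The second indifference involves only future payoffs, so β cancels: β·δ^1·8151 = β·δ^3·15900, giving δ^2 = 8151/15900 = 0.51264, so δ = 0.71599.
Substituting δ into 17272 = β·δ·46300: β = 17272/(33150.331) ≈ 0.521.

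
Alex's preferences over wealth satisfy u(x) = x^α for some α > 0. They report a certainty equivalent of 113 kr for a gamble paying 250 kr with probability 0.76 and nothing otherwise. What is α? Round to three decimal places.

α ≈ 0.346

The lottery's expected utility is 0.76·u(250) + 0.24·u(0) = 0.76·250^α (since u(0) = 0 for α > 0).
Setting u(113) equal to that: 113^α = 0.76·250^α ⇒ (113/250)^α = 0.76.
Taking logs: α·ln(113/250) = ln(0.76), so α = -0.274437 / -0.794073 ≈ 0.346.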